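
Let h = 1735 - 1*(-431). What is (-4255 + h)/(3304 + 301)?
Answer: -2089/3605 ≈ -0.57947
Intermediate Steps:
h = 2166 (h = 1735 + 431 = 2166)
(-4255 + h)/(3304 + 301) = (-4255 + 2166)/(3304 + 301) = -2089/3605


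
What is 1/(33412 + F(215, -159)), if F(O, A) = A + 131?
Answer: 1/33384 ≈ 2.9954e-5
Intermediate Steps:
F(O, A) = 131 + A
1/(33412 + F(215, -159)) = 1/(33412 + (131 - 159)) = 1/(33412 - 28) = 1/33384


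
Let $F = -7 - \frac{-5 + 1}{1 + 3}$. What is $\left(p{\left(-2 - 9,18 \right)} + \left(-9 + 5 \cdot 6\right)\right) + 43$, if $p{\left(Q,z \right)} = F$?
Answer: $58$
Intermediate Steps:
$F = -6$ ($F = -7 - - \frac{4}{4} = -7 - \left(-4\right) \frac{1}{4} = -7 - -1 = -7 + 1 = -6$)
$p{\left(Q,z \right)} = -6$
$\left(p{\left(-2 - 9,18 \right)} + \left(-9 + 5 \cdot 6\right)\right) + 43 = \left(-6 + \left(-9 + 5 \cdot 6\right)\right) + 43 = \left(-6 + \left(-9 + 30\right)\right) + 43 = \left(-6 + 21\right) + 43 = 15 + 43 = 58$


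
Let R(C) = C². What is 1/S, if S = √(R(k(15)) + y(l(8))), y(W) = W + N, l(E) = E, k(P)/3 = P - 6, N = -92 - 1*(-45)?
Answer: √690/690 ≈ 0.038069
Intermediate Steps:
N = -47 (N = -92 + 45 = -47)
k(P) = -18 + 3*P (k(P) = 3*(P - 6) = 3*(-6 + P) = -18 + 3*P)
y(W) = -47 + W (y(W) = W - 47 = -47 + W)
S = √690 (S = √((-18 + 3*15)² + (-47 + 8)) = √((-18 + 45)² - 39) = √(27² - 39) = √(729 - 39) = √690 ≈ 26.268)
1/S = 1/(√690) = √690/690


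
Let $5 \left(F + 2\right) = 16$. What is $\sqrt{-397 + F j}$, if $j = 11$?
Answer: $\frac{i \sqrt{9595}}{5} \approx 19.591 i$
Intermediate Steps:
$F = \frac{6}{5}$ ($F = -2 + \frac{1}{5} \cdot 16 = -2 + \frac{16}{5} = \frac{6}{5} \approx 1.2$)
$\sqrt{-397 + F j} = \sqrt{-397 + \frac{6}{5} \cdot 11} = \sqrt{-397 + \frac{66}{5}} = \sqrt{- \frac{1919}{5}} = \frac{i \sqrt{9595}}{5}$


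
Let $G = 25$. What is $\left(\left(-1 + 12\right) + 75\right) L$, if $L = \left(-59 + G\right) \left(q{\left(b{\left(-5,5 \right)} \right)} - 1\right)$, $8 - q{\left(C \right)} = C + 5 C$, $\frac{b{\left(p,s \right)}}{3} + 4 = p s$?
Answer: $-1546796$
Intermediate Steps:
$b{\left(p,s \right)} = -12 + 3 p s$
$q{\left(C \right)} = 8 - 6 C$ ($q{\left(C \right)} = 8 - \left(C + 5 C\right) = 8 - 6 C$)
$L = -17986$ ($L = \left(-59 + 25\right) \left(\left(8 - 6 \left(-12 + 3 \left(-5\right) 5\right)\right) - 1\right) = - 34 \left(\left(8 - 6 \left(-12 - 75\right)\right) - 1\right) = - 34 \left(\left(8 - -522\right) - 1\right) = - 34 \left(\left(8 + 522\right) - 1\right) = - 34 \left(530 - 1\right) = \left(-34\right) 529 = -17986$)
$\left(\left(-1 + 12\right) + 75\right) L = \left(\left(-1 + 12\right) + 75\right) \left(-17986\right) = \left(11 + 75\right) \left(-17986\right) = 86 \left(-17986\right) = -1546796$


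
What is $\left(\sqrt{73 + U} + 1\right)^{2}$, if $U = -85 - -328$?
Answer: $317 + 4 \sqrt{79} \approx 352.55$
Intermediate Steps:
$U = 243$ ($U = -85 + 328 = 243$)
$\left(\sqrt{73 + U} + 1\right)^{2} = \left(\sqrt{73 + 243} + 1\right)^{2} = \left(\sqrt{316} + 1\right)^{2} = \left(2 \sqrt{79} + 1\right)^{2} = \left(1 + 2 \sqrt{79}\right)^{2}$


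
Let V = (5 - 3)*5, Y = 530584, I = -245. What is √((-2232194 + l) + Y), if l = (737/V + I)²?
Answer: I*√167226631/10 ≈ 1293.2*I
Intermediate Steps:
V = 10 (V = 2*5 = 10)
l = 2934369/100 (l = (737/10 - 245)² = (-1713/10)² = 2934369/100 ≈ 29344.)
√((-2232194 + l) + Y) = √((-2232194 + 2934369/100) + 530584) = √(-220285031/100 + 530584) = √(-167226631/100) = I*√167226631/10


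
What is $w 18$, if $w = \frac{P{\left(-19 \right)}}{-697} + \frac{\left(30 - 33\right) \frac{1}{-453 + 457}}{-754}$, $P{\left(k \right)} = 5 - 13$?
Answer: $\frac{235971}{1051076} \approx 0.2245$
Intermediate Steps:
$P{\left(k \right)} = -8$ ($P{\left(k \right)} = 5 - 13 = -8$)
$w = \frac{26219}{2102152}$ ($w = - \frac{8}{-697} + \frac{\left(30 - 33\right) \frac{1}{-453 + 457}}{-754} = \left(-8\right) \left(- \frac{1}{697}\right) + - \frac{3}{4} \left(- \frac{1}{754}\right) = \frac{8}{697} + \left(-3\right) \frac{1}{4} \left(- \frac{1}{754}\right) = \frac{8}{697} - - \frac{3}{3016} = \frac{8}{697} + \frac{3}{3016} = \frac{26219}{2102152} \approx 0.012472$)
$w 18 = \frac{26219}{2102152} \cdot 18 = \frac{235971}{1051076}$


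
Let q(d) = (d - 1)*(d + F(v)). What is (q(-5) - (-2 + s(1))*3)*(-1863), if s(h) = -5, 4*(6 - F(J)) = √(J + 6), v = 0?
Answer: -27945 - 5589*√6/2 ≈ -34790.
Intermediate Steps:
F(J) = 6 - √(6 + J)/4 (F(J) = 6 - √(J + 6)/4 = 6 - √(6 + J)/4)
q(d) = (-1 + d)*(6 + d - √6/4) (q(d) = (d - 1)*(d + (6 - √(6 + 0)/4)) = (-1 + d)*(d + (6 - √6/4)) = (-1 + d)*(6 + d - √6/4))
(q(-5) - (-2 + s(1))*3)*(-1863) = ((-6 + (-5)² + 5*(-5) + √6/4 - ¼*(-5)*√6) - (-2 - 5)*3)*(-1863) = ((-6 + 25 - 25 + √6/4 + 5*√6/4) - (-7)*3)*(-1863) = ((-6 + 3*√6/2) - 1*(-21))*(-1863) = ((-6 + 3*√6/2) + 21)*(-1863) = (15 + 3*√6/2)*(-1863) = -27945 - 5589*√6/2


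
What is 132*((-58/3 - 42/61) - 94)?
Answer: -918104/61 ≈ -15051.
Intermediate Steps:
132*((-58/3 - 42/61) - 94) = 132*(-3664/183 - 94) = 132*(-20866/183) = -918104/61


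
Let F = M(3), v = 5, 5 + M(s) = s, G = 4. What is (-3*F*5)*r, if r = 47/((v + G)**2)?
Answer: 470/27 ≈ 17.407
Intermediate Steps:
M(s) = -5 + s
F = -2 (F = -5 + 3 = -2)
r = 47/81 (r = 47/((5 + 4)**2) = 47/(9**2) = 47/81 ≈ 0.58025)
(-3*F*5)*r = (-3*(-2)*5)*(47/81) = (6*5)*(47/81) = 30*(47/81) = 470/27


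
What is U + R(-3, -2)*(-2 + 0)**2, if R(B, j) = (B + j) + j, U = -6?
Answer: -34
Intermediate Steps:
R(B, j) = B + 2*j
U + R(-3, -2)*(-2 + 0)**2 = -6 + (-3 + 2*(-2))*(-2 + 0)**2 = -6 + (-3 - 4)*(-2)**2 = -6 - 7*4 = -6 - 28 = -34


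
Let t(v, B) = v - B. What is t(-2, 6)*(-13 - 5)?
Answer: 144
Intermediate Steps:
t(-2, 6)*(-13 - 5) = (-2 - 1*6)*(-13 - 5) = (-2 - 6)*(-18) = -8*(-18) = 144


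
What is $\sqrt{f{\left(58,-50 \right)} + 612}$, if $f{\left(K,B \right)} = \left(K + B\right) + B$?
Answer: $\sqrt{570} \approx 23.875$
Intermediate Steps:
$f{\left(K,B \right)} = K + 2 B$ ($f{\left(K,B \right)} = \left(B + K\right) + B = K + 2 B$)
$\sqrt{f{\left(58,-50 \right)} + 612} = \sqrt{\left(58 + 2 \left(-50\right)\right) + 612} = \sqrt{\left(58 - 100\right) + 612} = \sqrt{-42 + 612} = \sqrt{570}$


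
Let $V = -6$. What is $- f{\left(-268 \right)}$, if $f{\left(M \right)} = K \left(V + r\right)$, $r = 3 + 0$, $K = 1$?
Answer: $3$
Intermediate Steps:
$r = 3$
$f{\left(M \right)} = -3$ ($f{\left(M \right)} = 1 \left(-6 + 3\right) = 1 \left(-3\right) = -3$)
$- f{\left(-268 \right)} = \left(-1\right) \left(-3\right) = 3$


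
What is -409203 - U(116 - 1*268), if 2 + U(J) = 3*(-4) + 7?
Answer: -409196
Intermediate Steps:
U(J) = -7 (U(J) = -2 + (3*(-4) + 7) = -2 + (-12 + 7) = -2 - 5 = -7)
-409203 - U(116 - 1*268) = -409203 - 1*(-7) = -409203 + 7 = -409196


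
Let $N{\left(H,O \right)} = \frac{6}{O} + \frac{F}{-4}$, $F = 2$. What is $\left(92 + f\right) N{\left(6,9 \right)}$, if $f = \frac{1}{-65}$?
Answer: $\frac{1993}{130} \approx 15.331$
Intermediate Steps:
$N{\left(H,O \right)} = - \frac{1}{2} + \frac{6}{O}$ ($N{\left(H,O \right)} = \frac{6}{O} + \frac{2}{-4} = \frac{6}{O} + 2 \left(- \frac{1}{4}\right) = \frac{6}{O} - \frac{1}{2} = - \frac{1}{2} + \frac{6}{O}$)
$f = - \frac{1}{65} \approx -0.015385$
$\left(92 + f\right) N{\left(6,9 \right)} = \left(92 - \frac{1}{65}\right) \frac{12 - 9}{2 \cdot 9} = \frac{5979 \cdot \frac{1}{2} \cdot \frac{1}{9} \left(12 - 9\right)}{65} = \frac{5979 \cdot \frac{1}{2} \cdot \frac{1}{9} \cdot 3}{65} = \frac{5979}{65} \cdot \frac{1}{6} = \frac{1993}{130}$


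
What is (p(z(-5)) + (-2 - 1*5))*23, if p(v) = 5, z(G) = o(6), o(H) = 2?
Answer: -46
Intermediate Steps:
z(G) = 2
(p(z(-5)) + (-2 - 1*5))*23 = (5 + (-2 - 1*5))*23 = (5 + (-2 - 5))*23 = (5 - 7)*23 = -2*23 = -46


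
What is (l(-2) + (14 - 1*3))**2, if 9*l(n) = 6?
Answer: 1225/9 ≈ 136.11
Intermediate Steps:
l(n) = 2/3 (l(n) = (1/9)*6 = 2/3)
(l(-2) + (14 - 1*3))**2 = (2/3 + (14 - 1*3))**2 = (2/3 + (14 - 3))**2 = (2/3 + 11)**2 = (35/3)**2 = 1225/9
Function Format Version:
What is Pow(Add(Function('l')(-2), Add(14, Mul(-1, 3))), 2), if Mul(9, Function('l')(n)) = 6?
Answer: Rational(1225, 9) ≈ 136.11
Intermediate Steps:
Function('l')(n) = Rational(2, 3) (Function('l')(n) = Mul(Rational(1, 9), 6) = Rational(2, 3))
Pow(Add(Function('l')(-2), Add(14, Mul(-1, 3))), 2) = Pow(Add(Rational(2, 3), Add(14, Mul(-1, 3))), 2) = Pow(Add(Rational(2, 3), Add(14, -3)), 2) = Pow(Add(Rational(2, 3), 11), 2) = Pow(Rational(35, 3), 2) = Rational(1225, 9)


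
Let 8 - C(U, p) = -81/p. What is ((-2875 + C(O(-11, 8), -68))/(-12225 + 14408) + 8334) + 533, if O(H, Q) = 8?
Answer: 1316057911/148444 ≈ 8865.7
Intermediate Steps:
C(U, p) = 8 + 81/p (C(U, p) = 8 - (-81)/p = 8 + 81/p)
((-2875 + C(O(-11, 8), -68))/(-12225 + 14408) + 8334) + 533 = ((-2875 + (8 + 81/(-68)))/(-12225 + 14408) + 8334) + 533 = ((-2875 + (8 + 81*(-1/68)))/2183 + 8334) + 533 = ((-2875 + (8 - 81/68))*(1/2183) + 8334) + 533 = ((-2875 + 463/68)*(1/2183) + 8334) + 533 = (-195037/68*1/2183 + 8334) + 533 = (-195037/148444 + 8334) + 533 = 1236937259/148444 + 533 = 1316057911/148444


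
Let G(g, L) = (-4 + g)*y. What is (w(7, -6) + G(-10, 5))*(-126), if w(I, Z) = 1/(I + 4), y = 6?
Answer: 116298/11 ≈ 10573.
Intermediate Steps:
w(I, Z) = 1/(4 + I)
G(g, L) = -24 + 6*g (G(g, L) = (-4 + g)*6 = -24 + 6*g)
(w(7, -6) + G(-10, 5))*(-126) = (1/(4 + 7) + (-24 + 6*(-10)))*(-126) = (1/11 + (-24 - 60))*(-126) = (1/11 - 84)*(-126) = -923/11*(-126) = 116298/11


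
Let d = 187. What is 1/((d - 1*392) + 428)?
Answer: 1/223 ≈ 0.0044843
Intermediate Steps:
1/((d - 1*392) + 428) = 1/((187 - 1*392) + 428) = 1/((187 - 392) + 428) = 1/(-205 + 428) = 1/223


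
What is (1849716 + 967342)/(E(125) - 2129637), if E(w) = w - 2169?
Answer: -2817058/2131681 ≈ -1.3215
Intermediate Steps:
E(w) = -2169 + w
(1849716 + 967342)/(E(125) - 2129637) = (1849716 + 967342)/((-2169 + 125) - 2129637) = 2817058/(-2044 - 2129637) = 2817058/(-2131681) = 2817058*(-1/2131681) = -2817058/2131681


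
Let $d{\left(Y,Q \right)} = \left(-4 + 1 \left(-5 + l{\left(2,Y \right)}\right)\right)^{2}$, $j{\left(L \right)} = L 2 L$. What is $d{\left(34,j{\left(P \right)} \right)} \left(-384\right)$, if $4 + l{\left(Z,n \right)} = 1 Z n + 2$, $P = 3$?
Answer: $-1247616$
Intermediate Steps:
$l{\left(Z,n \right)} = -2 + Z n$ ($l{\left(Z,n \right)} = -4 + \left(1 Z n + 2\right) = -4 + \left(Z n + 2\right) = -4 + \left(2 + Z n\right) = -2 + Z n$)
$j{\left(L \right)} = 2 L^{2}$ ($j{\left(L \right)} = 2 L L = 2 L^{2}$)
$d{\left(Y,Q \right)} = \left(-11 + 2 Y\right)^{2}$ ($d{\left(Y,Q \right)} = \left(-4 + 1 \left(-5 + \left(-2 + 2 Y\right)\right)\right)^{2} = \left(-4 + 1 \left(-7 + 2 Y\right)\right)^{2} = \left(-4 + \left(-7 + 2 Y\right)\right)^{2} = \left(-11 + 2 Y\right)^{2}$)
$d{\left(34,j{\left(P \right)} \right)} \left(-384\right) = \left(-11 + 2 \cdot 34\right)^{2} \left(-384\right) = \left(-11 + 68\right)^{2} \left(-384\right) = 57^{2} \left(-384\right) = 3249 \left(-384\right) = -1247616$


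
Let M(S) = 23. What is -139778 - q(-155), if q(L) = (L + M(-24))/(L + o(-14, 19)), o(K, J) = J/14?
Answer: -100221442/717 ≈ -1.3978e+5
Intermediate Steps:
o(K, J) = J/14 (o(K, J) = J*(1/14) = J/14)
q(L) = (23 + L)/(19/14 + L) (q(L) = (L + 23)/(L + (1/14)*19) = (23 + L)/(L + 19/14) = (23 + L)/(19/14 + L))
-139778 - q(-155) = -139778 - 14*(23 - 155)/(19 + 14*(-155)) = -139778 - 14*(-132)/(19 - 2170) = -139778 - 14*(-132)/(-2151) = -139778 - 14*(-1)*(-132)/2151 = -139778 - 1*616/717 = -139778 - 616/717 = -100221442/717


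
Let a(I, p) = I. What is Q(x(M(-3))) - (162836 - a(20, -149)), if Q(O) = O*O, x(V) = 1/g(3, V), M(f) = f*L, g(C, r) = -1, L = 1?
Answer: -162815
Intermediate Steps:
M(f) = f (M(f) = f*1 = f)
x(V) = -1 (x(V) = 1/(-1) = -1)
Q(O) = O**2
Q(x(M(-3))) - (162836 - a(20, -149)) = (-1)**2 - (162836 - 1*20) = 1 - (162836 - 20) = 1 - 1*162816 = 1 - 162816 = -162815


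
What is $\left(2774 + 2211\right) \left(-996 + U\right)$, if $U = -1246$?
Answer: $-11176370$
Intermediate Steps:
$\left(2774 + 2211\right) \left(-996 + U\right) = \left(2774 + 2211\right) \left(-996 - 1246\right) = 4985 \left(-2242\right) = -11176370$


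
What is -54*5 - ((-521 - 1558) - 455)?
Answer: 2264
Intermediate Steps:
-54*5 - ((-521 - 1558) - 455) = -270 - (-2079 - 455) = -270 - 1*(-2534) = -270 + 2534 = 2264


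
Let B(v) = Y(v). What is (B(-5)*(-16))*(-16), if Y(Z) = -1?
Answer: -256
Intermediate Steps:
B(v) = -1
(B(-5)*(-16))*(-16) = -1*(-16)*(-16) = 16*(-16) = -256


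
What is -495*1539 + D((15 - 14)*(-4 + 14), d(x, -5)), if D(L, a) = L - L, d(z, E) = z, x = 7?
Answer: -761805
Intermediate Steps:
D(L, a) = 0
-495*1539 + D((15 - 14)*(-4 + 14), d(x, -5)) = -495*1539 + 0 = -761805 + 0 = -761805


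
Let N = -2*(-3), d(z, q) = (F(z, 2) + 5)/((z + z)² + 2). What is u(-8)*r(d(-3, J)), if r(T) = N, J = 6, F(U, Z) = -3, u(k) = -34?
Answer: -204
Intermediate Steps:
d(z, q) = 2/(2 + 4*z²) (d(z, q) = (-3 + 5)/((z + z)² + 2) = 2/((2*z)² + 2) = 2/(4*z² + 2) = 2/(2 + 4*z²))
N = 6
r(T) = 6
u(-8)*r(d(-3, J)) = -34*6 = -204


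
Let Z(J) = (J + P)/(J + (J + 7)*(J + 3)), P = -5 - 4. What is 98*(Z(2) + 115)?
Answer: 529004/47 ≈ 11255.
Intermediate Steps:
P = -9
Z(J) = (-9 + J)/(J + (3 + J)*(7 + J)) (Z(J) = (J - 9)/(J + (J + 7)*(J + 3)) = (-9 + J)/(J + (7 + J)*(3 + J)) = (-9 + J)/(J + (3 + J)*(7 + J)))
98*(Z(2) + 115) = 98*((-9 + 2)/(21 + 2**2 + 11*2) + 115) = 98*(-7/(21 + 4 + 22) + 115) = 98*(-7/47 + 115) = 98*(5398/47) = 529004/47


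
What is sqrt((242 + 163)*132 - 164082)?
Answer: I*sqrt(110622) ≈ 332.6*I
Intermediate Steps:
sqrt((242 + 163)*132 - 164082) = sqrt(405*132 - 164082) = sqrt(53460 - 164082) = sqrt(-110622) = I*sqrt(110622)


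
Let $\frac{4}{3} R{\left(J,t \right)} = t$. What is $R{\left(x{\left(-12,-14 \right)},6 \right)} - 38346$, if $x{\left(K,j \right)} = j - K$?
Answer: $- \frac{76683}{2} \approx -38342.0$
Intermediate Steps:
$R{\left(J,t \right)} = \frac{3 t}{4}$
$R{\left(x{\left(-12,-14 \right)},6 \right)} - 38346 = \frac{3}{4} \cdot 6 - 38346 = \frac{9}{2} - 38346 = - \frac{76683}{2}$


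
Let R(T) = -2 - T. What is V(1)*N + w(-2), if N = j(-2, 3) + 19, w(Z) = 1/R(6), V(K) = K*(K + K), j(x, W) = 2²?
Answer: 367/8 ≈ 45.875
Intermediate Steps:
j(x, W) = 4
V(K) = 2*K² (V(K) = K*(2*K) = 2*K²)
w(Z) = -⅛ (w(Z) = 1/(-2 - 1*6) = 1/(-2 - 6) = 1/(-8) = -⅛)
N = 23 (N = 4 + 19 = 23)
V(1)*N + w(-2) = (2*1²)*23 - ⅛ = (2*1)*23 - ⅛ = 2*23 - ⅛ = 46 - ⅛ = 367/8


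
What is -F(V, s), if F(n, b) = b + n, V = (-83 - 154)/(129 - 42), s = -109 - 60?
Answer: 4980/29 ≈ 171.72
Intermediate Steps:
s = -169
V = -79/29 (V = -237/87 = -237*1/87 = -79/29 ≈ -2.7241)
-F(V, s) = -(-169 - 79/29) = -1*(-4980/29) = 4980/29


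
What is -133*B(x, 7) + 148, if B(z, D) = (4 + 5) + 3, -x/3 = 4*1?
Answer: -1448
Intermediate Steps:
x = -12 ≈ -12.000
B(z, D) = 12 (B(z, D) = 9 + 3 = 12)
-133*B(x, 7) + 148 = -133*12 + 148 = -1596 + 148 = -1448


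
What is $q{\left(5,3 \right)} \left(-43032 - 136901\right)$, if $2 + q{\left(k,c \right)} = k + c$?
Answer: $-1079598$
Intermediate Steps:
$q{\left(k,c \right)} = -2 + c + k$ ($q{\left(k,c \right)} = -2 + \left(k + c\right) = -2 + \left(c + k\right) = -2 + c + k$)
$q{\left(5,3 \right)} \left(-43032 - 136901\right) = \left(-2 + 3 + 5\right) \left(-43032 - 136901\right) = 6 \left(-43032 - 136901\right) = 6 \left(-179933\right) = -1079598$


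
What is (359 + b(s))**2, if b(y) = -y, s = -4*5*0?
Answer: 128881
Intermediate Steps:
s = 0 (s = -20*0 = 0)
(359 + b(s))**2 = (359 - 1*0)**2 = (359 + 0)**2 = 359**2 = 128881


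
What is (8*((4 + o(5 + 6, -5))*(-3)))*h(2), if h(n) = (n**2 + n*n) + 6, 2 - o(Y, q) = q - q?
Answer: -2016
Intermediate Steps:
o(Y, q) = 2 (o(Y, q) = 2 - (q - q) = 2 - 1*0 = 2 + 0 = 2)
h(n) = 6 + 2*n**2 (h(n) = (n**2 + n**2) + 6 = 2*n**2 + 6 = 6 + 2*n**2)
(8*((4 + o(5 + 6, -5))*(-3)))*h(2) = (8*((4 + 2)*(-3)))*(6 + 2*2**2) = (8*(6*(-3)))*(6 + 2*4) = (8*(-18))*(6 + 8) = -144*14 = -2016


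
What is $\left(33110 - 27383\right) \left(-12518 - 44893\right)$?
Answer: $-328792797$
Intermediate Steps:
$\left(33110 - 27383\right) \left(-12518 - 44893\right) = 5727 \left(-57411\right) = -328792797$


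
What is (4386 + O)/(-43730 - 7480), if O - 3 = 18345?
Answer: -1263/2845 ≈ -0.44394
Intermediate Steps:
O = 18348 (O = 3 + 18345 = 18348)
(4386 + O)/(-43730 - 7480) = (4386 + 18348)/(-43730 - 7480) = 22734/(-51210) = 22734*(-1/51210) = -1263/2845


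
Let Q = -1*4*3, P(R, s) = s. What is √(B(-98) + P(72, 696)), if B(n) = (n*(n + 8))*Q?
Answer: 2*I*√26286 ≈ 324.26*I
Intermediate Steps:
Q = -12 (Q = -4*3 = -12)
B(n) = -12*n*(8 + n) (B(n) = (n*(n + 8))*(-12) = (n*(8 + n))*(-12) = -12*n*(8 + n))
√(B(-98) + P(72, 696)) = √(-12*(-98)*(8 - 98) + 696) = √(-12*(-98)*(-90) + 696) = √(-105840 + 696) = √(-105144) = 2*I*√26286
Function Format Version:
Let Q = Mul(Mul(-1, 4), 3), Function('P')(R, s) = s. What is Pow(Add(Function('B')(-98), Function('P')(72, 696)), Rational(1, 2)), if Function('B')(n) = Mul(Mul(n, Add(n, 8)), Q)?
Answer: Mul(2, I, Pow(26286, Rational(1, 2))) ≈ Mul(324.26, I)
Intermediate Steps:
Q = -12 (Q = Mul(-4, 3) = -12)
Function('B')(n) = Mul(-12, n, Add(8, n)) (Function('B')(n) = Mul(Mul(n, Add(n, 8)), -12) = Mul(Mul(n, Add(8, n)), -12) = Mul(-12, n, Add(8, n)))
Pow(Add(Function('B')(-98), Function('P')(72, 696)), Rational(1, 2)) = Pow(Add(Mul(-12, -98, Add(8, -98)), 696), Rational(1, 2)) = Pow(Add(Mul(-12, -98, -90), 696), Rational(1, 2)) = Pow(Add(-105840, 696), Rational(1, 2)) = Pow(-105144, Rational(1, 2)) = Mul(2, I, Pow(26286, Rational(1, 2)))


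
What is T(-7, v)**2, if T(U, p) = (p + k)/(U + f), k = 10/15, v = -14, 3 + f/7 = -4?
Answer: 25/441 ≈ 0.056689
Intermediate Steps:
f = -49 (f = -21 + 7*(-4) = -21 - 28 = -49)
k = 2/3 (k = 10*(1/15) = 2/3 ≈ 0.66667)
T(U, p) = (2/3 + p)/(-49 + U) (T(U, p) = (p + 2/3)/(U - 49) = (2/3 + p)/(-49 + U))
T(-7, v)**2 = ((2/3 - 14)/(-49 - 7))**2 = (-40/3/(-56))**2 = (-1/56*(-40/3))**2 = (5/21)**2 = 25/441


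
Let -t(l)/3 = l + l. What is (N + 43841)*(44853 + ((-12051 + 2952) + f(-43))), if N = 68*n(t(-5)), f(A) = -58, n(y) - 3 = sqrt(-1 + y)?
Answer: 1572230320 + 2427328*sqrt(29) ≈ 1.5853e+9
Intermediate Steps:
t(l) = -6*l (t(l) = -3*(l + l) = -6*l)
n(y) = 3 + sqrt(-1 + y)
N = 204 + 68*sqrt(29) (N = 68*(3 + sqrt(-1 - 6*(-5))) = 68*(3 + sqrt(-1 + 30)) = 68*(3 + sqrt(29)) = 204 + 68*sqrt(29) ≈ 570.19)
(N + 43841)*(44853 + ((-12051 + 2952) + f(-43))) = ((204 + 68*sqrt(29)) + 43841)*(44853 + ((-12051 + 2952) - 58)) = (44045 + 68*sqrt(29))*(44853 + (-9099 - 58)) = (44045 + 68*sqrt(29))*(44853 - 9157) = (44045 + 68*sqrt(29))*35696 = 1572230320 + 2427328*sqrt(29)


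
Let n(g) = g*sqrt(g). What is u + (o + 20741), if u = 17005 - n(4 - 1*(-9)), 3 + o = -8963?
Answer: 28780 - 13*sqrt(13) ≈ 28733.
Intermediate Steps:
o = -8966 (o = -3 - 8963 = -8966)
n(g) = g**(3/2)
u = 17005 - 13*sqrt(13) (u = 17005 - (4 - 1*(-9))**(3/2) = 17005 - (4 + 9)**(3/2) = 17005 - 13**(3/2) = 17005 - 13*sqrt(13) ≈ 16958.)
u + (o + 20741) = (17005 - 13*sqrt(13)) + (-8966 + 20741) = (17005 - 13*sqrt(13)) + 11775 = 28780 - 13*sqrt(13)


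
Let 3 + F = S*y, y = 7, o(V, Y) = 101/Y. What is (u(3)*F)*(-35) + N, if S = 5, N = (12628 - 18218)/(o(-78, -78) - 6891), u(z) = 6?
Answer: -3612229260/537599 ≈ -6719.2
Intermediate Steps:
N = 436020/537599 (N = (12628 - 18218)/(101/(-78) - 6891) = -5590/(101*(-1/78) - 6891) = -5590/(-101/78 - 6891) = -5590/(-537599/78) = -5590*(-78/537599) = 436020/537599 ≈ 0.81105)
F = 32 (F = -3 + 5*7 = -3 + 35 = 32)
(u(3)*F)*(-35) + N = (6*32)*(-35) + 436020/537599 = 192*(-35) + 436020/537599 = -6720 + 436020/537599 = -3612229260/537599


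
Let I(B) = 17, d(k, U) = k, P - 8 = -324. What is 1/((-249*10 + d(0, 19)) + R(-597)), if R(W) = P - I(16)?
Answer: -1/2823 ≈ -0.00035423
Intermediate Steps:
P = -316 (P = 8 - 324 = -316)
R(W) = -333 (R(W) = -316 - 1*17 = -316 - 17 = -333)
1/((-249*10 + d(0, 19)) + R(-597)) = 1/((-249*10 + 0) - 333) = 1/((-2490 + 0) - 333) = 1/(-2490 - 333) = 1/(-2823) = -1/2823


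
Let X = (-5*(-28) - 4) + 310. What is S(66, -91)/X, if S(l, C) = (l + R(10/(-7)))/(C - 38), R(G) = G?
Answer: -226/201369 ≈ -0.0011223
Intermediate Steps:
S(l, C) = (-10/7 + l)/(-38 + C) (S(l, C) = (l + 10/(-7))/(C - 38) = (l + 10*(-⅐))/(-38 + C) = (l - 10/7)/(-38 + C) = (-10/7 + l)/(-38 + C))
X = 446 (X = (140 - 4) + 310 = 136 + 310 = 446)
S(66, -91)/X = ((-10/7 + 66)/(-38 - 91))/446 = ((452/7)/(-129))*(1/446) = -1/129*452/7*(1/446) = -452/903*1/446 = -226/201369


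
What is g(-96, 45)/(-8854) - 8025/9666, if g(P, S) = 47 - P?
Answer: -6036299/7131897 ≈ -0.84638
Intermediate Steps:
g(-96, 45)/(-8854) - 8025/9666 = (47 - 1*(-96))/(-8854) - 8025/9666 = (47 + 96)*(-1/8854) - 8025*1/9666 = 143*(-1/8854) - 2675/3222 = -143/8854 - 2675/3222 = -6036299/7131897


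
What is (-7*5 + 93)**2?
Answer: 3364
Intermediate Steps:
(-7*5 + 93)**2 = (-35 + 93)**2 = 58**2 = 3364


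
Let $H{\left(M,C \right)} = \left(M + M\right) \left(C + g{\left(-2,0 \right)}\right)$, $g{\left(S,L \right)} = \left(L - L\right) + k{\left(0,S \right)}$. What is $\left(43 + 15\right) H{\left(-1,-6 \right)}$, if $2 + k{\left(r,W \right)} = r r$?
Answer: $928$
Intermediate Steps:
$k{\left(r,W \right)} = -2 + r^{2}$ ($k{\left(r,W \right)} = -2 + r r = -2 + r^{2}$)
$g{\left(S,L \right)} = -2$ ($g{\left(S,L \right)} = \left(L - L\right) - \left(2 - 0^{2}\right) = 0 + \left(-2 + 0\right) = 0 - 2 = -2$)
$H{\left(M,C \right)} = 2 M \left(-2 + C\right)$ ($H{\left(M,C \right)} = \left(M + M\right) \left(C - 2\right) = 2 M \left(-2 + C\right)$)
$\left(43 + 15\right) H{\left(-1,-6 \right)} = \left(43 + 15\right) 2 \left(-1\right) \left(-2 - 6\right) = 58 \cdot 2 \left(-1\right) \left(-8\right) = 58 \cdot 16 = 928$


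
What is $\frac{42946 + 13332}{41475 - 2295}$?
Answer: $\frac{28139}{19590} \approx 1.4364$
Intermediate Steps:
$\frac{42946 + 13332}{41475 - 2295} = \frac{56278}{39180} = 56278 \cdot \frac{1}{39180} = \frac{28139}{19590}$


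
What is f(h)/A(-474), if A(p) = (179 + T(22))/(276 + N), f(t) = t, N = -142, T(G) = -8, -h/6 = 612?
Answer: -54672/19 ≈ -2877.5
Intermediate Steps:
h = -3672 (h = -6*612 = -3672)
A(p) = 171/134 (A(p) = (179 - 8)/(276 - 142) = 171/134)
f(h)/A(-474) = -3672/171/134 = -3672*134/171 = -54672/19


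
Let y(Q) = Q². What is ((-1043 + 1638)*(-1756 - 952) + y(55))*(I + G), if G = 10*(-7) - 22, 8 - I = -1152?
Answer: -1717594980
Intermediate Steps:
I = 1160 (I = 8 - 1*(-1152) = 8 + 1152 = 1160)
G = -92 (G = -70 - 22 = -92)
((-1043 + 1638)*(-1756 - 952) + y(55))*(I + G) = ((-1043 + 1638)*(-1756 - 952) + 55²)*(1160 - 92) = (595*(-2708) + 3025)*1068 = (-1611260 + 3025)*1068 = -1608235*1068 = -1717594980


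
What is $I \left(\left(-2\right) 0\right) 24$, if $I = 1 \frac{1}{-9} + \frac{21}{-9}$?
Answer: $0$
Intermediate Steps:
$I = - \frac{22}{9}$ ($I = 1 \left(- \frac{1}{9}\right) + 21 \left(- \frac{1}{9}\right) = - \frac{1}{9} - \frac{7}{3} = - \frac{22}{9} \approx -2.4444$)
$I \left(\left(-2\right) 0\right) 24 = - \frac{22 \left(\left(-2\right) 0\right)}{9} \cdot 24 = \left(- \frac{22}{9}\right) 0 \cdot 24 = 0 \cdot 24 = 0$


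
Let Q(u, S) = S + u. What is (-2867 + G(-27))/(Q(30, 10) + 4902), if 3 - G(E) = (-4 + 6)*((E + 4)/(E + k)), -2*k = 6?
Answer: -42983/74130 ≈ -0.57983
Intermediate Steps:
k = -3 (k = -1/2*6 = -3)
G(E) = 3 - 2*(4 + E)/(-3 + E) (G(E) = 3 - (-4 + 6)*(E + 4)/(E - 3) = 3 - 2*(4 + E)/(-3 + E))
(-2867 + G(-27))/(Q(30, 10) + 4902) = (-2867 + (-17 - 27)/(-3 - 27))/((10 + 30) + 4902) = (-2867 - 44/(-30))/(40 + 4902) = (-2867 - 1/30*(-44))/4942 = (-2867 + 22/15)*(1/4942) = -42983/15*1/4942 = -42983/74130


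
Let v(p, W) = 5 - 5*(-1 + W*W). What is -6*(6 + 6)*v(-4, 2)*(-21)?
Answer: -15120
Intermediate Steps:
v(p, W) = 10 - 5*W² (v(p, W) = 5 - 5*(-1 + W²) = 5 + (5 - 5*W²) = 10 - 5*W²)
-6*(6 + 6)*v(-4, 2)*(-21) = -6*(6 + 6)*(10 - 5*2²)*(-21) = -72*(10 - 5*4)*(-21) = -72*(10 - 20)*(-21) = -72*(-10)*(-21) = -6*(-120)*(-21) = 720*(-21) = -15120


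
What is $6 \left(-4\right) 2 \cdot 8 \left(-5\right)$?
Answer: $1920$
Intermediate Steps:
$6 \left(-4\right) 2 \cdot 8 \left(-5\right) = \left(-24\right) 2 \left(-40\right) = \left(-48\right) \left(-40\right) = 1920$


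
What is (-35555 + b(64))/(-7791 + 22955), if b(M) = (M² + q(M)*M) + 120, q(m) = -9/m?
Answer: -461/223 ≈ -2.0673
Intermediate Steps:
b(M) = 111 + M² (b(M) = (M² + (-9/M)*M) + 120 = (M² - 9) + 120 = (-9 + M²) + 120 = 111 + M²)
(-35555 + b(64))/(-7791 + 22955) = (-35555 + (111 + 64²))/(-7791 + 22955) = (-35555 + (111 + 4096))/15164 = (-35555 + 4207)*(1/15164) = -31348*1/15164 = -461/223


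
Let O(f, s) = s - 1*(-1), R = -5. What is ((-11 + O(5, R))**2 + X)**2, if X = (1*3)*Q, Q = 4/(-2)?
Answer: 47961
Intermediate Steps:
Q = -2 (Q = 4*(-1/2) = -2)
O(f, s) = 1 + s (O(f, s) = s + 1 = 1 + s)
X = -6 (X = (1*3)*(-2) = 3*(-2) = -6)
((-11 + O(5, R))**2 + X)**2 = ((-11 + (1 - 5))**2 - 6)**2 = ((-11 - 4)**2 - 6)**2 = ((-15)**2 - 6)**2 = (225 - 6)**2 = 219**2 = 47961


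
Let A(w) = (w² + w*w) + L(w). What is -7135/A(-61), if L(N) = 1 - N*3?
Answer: -7135/7626 ≈ -0.93561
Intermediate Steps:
L(N) = 1 - 3*N
A(w) = 1 - 3*w + 2*w² (A(w) = (w² + w*w) + (1 - 3*w) = (w² + w²) + (1 - 3*w) = 2*w² + (1 - 3*w) = 1 - 3*w + 2*w²)
-7135/A(-61) = -7135/(1 - 3*(-61) + 2*(-61)²) = -7135/(1 + 183 + 2*3721) = -7135/(1 + 183 + 7442) = -7135/7626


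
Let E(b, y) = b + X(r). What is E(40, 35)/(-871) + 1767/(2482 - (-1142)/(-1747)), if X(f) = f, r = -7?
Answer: 2545680483/3775708352 ≈ 0.67423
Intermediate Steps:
E(b, y) = -7 + b (E(b, y) = b - 7 = -7 + b)
E(40, 35)/(-871) + 1767/(2482 - (-1142)/(-1747)) = (-7 + 40)/(-871) + 1767/(2482 - (-1142)/(-1747)) = 33*(-1/871) + 1767/(2482 - (-1142)*(-1)/1747) = -33/871 + 1767/(2482 - 1*1142/1747) = -33/871 + 1767/(2482 - 1142/1747) = -33/871 + 1767/(4334912/1747) = -33/871 + 1767*(1747/4334912) = -33/871 + 3086949/4334912 = 2545680483/3775708352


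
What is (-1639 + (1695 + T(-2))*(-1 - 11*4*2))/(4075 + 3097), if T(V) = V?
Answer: -38079/1793 ≈ -21.238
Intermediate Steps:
(-1639 + (1695 + T(-2))*(-1 - 11*4*2))/(4075 + 3097) = (-1639 + (1695 - 2)*(-1 - 11*4*2))/(4075 + 3097) = (-1639 + 1693*(-1 - 11*4*2))/7172 = (-1639 + 1693*(-1 - 44*2))*(1/7172) = (-1639 + 1693*(-1 - 88))*(1/7172) = (-1639 + 1693*(-89))*(1/7172) = (-1639 - 150677)*(1/7172) = -152316*1/7172 = -38079/1793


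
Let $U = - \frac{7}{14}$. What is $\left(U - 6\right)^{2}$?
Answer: $\frac{169}{4} \approx 42.25$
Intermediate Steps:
$U = - \frac{1}{2}$ ($U = \left(-7\right) \frac{1}{14} = - \frac{1}{2} \approx -0.5$)
$\left(U - 6\right)^{2} = \left(- \frac{1}{2} - 6\right)^{2} = \left(- \frac{13}{2}\right)^{2} = \frac{169}{4}$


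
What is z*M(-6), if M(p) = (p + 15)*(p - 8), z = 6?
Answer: -756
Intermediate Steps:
M(p) = (-8 + p)*(15 + p) (M(p) = (15 + p)*(-8 + p) = (-8 + p)*(15 + p))
z*M(-6) = 6*(-120 + (-6)² + 7*(-6)) = 6*(-120 + 36 - 42) = 6*(-126) = -756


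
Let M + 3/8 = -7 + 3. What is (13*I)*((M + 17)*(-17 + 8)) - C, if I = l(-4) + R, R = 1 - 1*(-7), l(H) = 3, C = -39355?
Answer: 184853/8 ≈ 23107.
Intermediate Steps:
R = 8 (R = 1 + 7 = 8)
I = 11 (I = 3 + 8 = 11)
M = -35/8 (M = -3/8 + (-7 + 3) = -3/8 - 4 = -35/8 ≈ -4.3750)
(13*I)*((M + 17)*(-17 + 8)) - C = (13*11)*((-35/8 + 17)*(-17 + 8)) - 1*(-39355) = 143*((101/8)*(-9)) + 39355 = 143*(-909/8) + 39355 = -129987/8 + 39355 = 184853/8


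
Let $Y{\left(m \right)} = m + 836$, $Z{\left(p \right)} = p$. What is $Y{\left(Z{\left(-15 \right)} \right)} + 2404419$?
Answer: $2405240$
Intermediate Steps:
$Y{\left(m \right)} = 836 + m$
$Y{\left(Z{\left(-15 \right)} \right)} + 2404419 = \left(836 - 15\right) + 2404419 = 821 + 2404419 = 2405240$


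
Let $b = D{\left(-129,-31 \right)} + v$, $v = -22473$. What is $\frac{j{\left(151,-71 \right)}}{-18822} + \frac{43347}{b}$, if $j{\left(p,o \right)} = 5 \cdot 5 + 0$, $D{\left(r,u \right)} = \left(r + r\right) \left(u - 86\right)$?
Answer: $\frac{90631601}{16130454} \approx 5.6187$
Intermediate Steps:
$D{\left(r,u \right)} = 2 r \left(-86 + u\right)$
$j{\left(p,o \right)} = 25$ ($j{\left(p,o \right)} = 25 + 0 = 25$)
$b = 7713$ ($b = 2 \left(-129\right) \left(-86 - 31\right) - 22473 = 2 \left(-129\right) \left(-117\right) - 22473 = 30186 - 22473 = 7713$)
$\frac{j{\left(151,-71 \right)}}{-18822} + \frac{43347}{b} = \frac{25}{-18822} + \frac{43347}{7713} = 25 \left(- \frac{1}{18822}\right) + 43347 \cdot \frac{1}{7713} = - \frac{25}{18822} + \frac{14449}{2571} = \frac{90631601}{16130454}$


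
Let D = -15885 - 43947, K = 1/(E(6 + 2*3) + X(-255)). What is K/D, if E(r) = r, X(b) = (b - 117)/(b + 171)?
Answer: -7/6880680 ≈ -1.0173e-6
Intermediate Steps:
X(b) = (-117 + b)/(171 + b)
K = 7/115 (K = 1/((6 + 2*3) + (-117 - 255)/(171 - 255)) = 1/((6 + 6) - 372/(-84)) = 1/(12 - 1/84*(-372)) = 1/(12 + 31/7) = 1/(115/7) = 7/115 ≈ 0.060870)
D = -59832
K/D = (7/115)/(-59832) = (7/115)*(-1/59832) = -7/6880680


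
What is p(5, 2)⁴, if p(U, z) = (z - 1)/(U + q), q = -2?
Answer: 1/81 ≈ 0.012346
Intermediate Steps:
p(U, z) = (-1 + z)/(-2 + U) (p(U, z) = (z - 1)/(U - 2) = (-1 + z)/(-2 + U))
p(5, 2)⁴ = ((-1 + 2)/(-2 + 5))⁴ = (1/3)⁴ = ((⅓)*1)⁴ = (⅓)⁴ = 1/81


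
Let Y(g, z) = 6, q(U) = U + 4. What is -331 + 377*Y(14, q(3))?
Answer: 1931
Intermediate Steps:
q(U) = 4 + U
-331 + 377*Y(14, q(3)) = -331 + 377*6 = -331 + 2262 = 1931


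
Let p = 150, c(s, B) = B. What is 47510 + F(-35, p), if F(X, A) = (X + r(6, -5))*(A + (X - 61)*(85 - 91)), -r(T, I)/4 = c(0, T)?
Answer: 4676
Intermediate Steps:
r(T, I) = -4*T
F(X, A) = (-24 + X)*(366 + A - 6*X) (F(X, A) = (X - 4*6)*(A + (X - 61)*(85 - 91)) = (X - 24)*(A + (-61 + X)*(-6)) = (-24 + X)*(A + (366 - 6*X)) = (-24 + X)*(366 + A - 6*X))
47510 + F(-35, p) = 47510 + (-8784 - 24*150 - 6*(-35)**2 + 510*(-35) + 150*(-35)) = 47510 + (-8784 - 3600 - 6*1225 - 17850 - 5250) = 47510 + (-8784 - 3600 - 7350 - 17850 - 5250) = 47510 - 42834 = 4676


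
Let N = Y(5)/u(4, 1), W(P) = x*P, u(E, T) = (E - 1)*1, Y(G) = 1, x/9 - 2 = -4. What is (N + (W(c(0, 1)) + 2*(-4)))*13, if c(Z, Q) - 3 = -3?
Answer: -299/3 ≈ -99.667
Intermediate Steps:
x = -18 (x = 18 + 9*(-4) = 18 - 36 = -18)
c(Z, Q) = 0 (c(Z, Q) = 3 - 3 = 0)
u(E, T) = -1 + E (u(E, T) = (-1 + E)*1 = -1 + E)
W(P) = -18*P
N = ⅓ (N = 1/(-1 + 4) = 1/3 = 1*(⅓) = ⅓ ≈ 0.33333)
(N + (W(c(0, 1)) + 2*(-4)))*13 = (⅓ + (-18*0 + 2*(-4)))*13 = (⅓ + (0 - 8))*13 = (⅓ - 8)*13 = -23/3*13 = -299/3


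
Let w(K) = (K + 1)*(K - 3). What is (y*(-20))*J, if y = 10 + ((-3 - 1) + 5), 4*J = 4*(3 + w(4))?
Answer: -1760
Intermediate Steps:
w(K) = (1 + K)*(-3 + K)
J = 8 (J = (4*(3 + (-3 + 4**2 - 2*4)))/4 = (4*(3 + (-3 + 16 - 8)))/4 = (4*(3 + 5))/4 = (4*8)/4 = (1/4)*32 = 8)
y = 11 (y = 10 + (-4 + 5) = 10 + 1 = 11)
(y*(-20))*J = (11*(-20))*8 = -220*8 = -1760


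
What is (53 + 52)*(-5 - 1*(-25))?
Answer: 2100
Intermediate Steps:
(53 + 52)*(-5 - 1*(-25)) = 105*(-5 + 25) = 105*20 = 2100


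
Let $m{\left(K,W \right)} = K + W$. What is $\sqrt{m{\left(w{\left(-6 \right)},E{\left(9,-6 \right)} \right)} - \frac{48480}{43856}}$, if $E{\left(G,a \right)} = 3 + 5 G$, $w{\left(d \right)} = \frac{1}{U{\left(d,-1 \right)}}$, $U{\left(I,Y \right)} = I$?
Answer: $\frac{\sqrt{12638537202}}{16446} \approx 6.8358$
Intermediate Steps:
$w{\left(d \right)} = \frac{1}{d}$
$\sqrt{m{\left(w{\left(-6 \right)},E{\left(9,-6 \right)} \right)} - \frac{48480}{43856}} = \sqrt{\left(\frac{1}{-6} + \left(3 + 5 \cdot 9\right)\right) - \frac{48480}{43856}} = \sqrt{\left(- \frac{1}{6} + \left(3 + 45\right)\right) - \frac{3030}{2741}} = \sqrt{\left(- \frac{1}{6} + 48\right) - \frac{3030}{2741}} = \sqrt{\frac{287}{6} - \frac{3030}{2741}} = \sqrt{\frac{768487}{16446}} = \frac{\sqrt{12638537202}}{16446}$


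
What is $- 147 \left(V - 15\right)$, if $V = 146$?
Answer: $-19257$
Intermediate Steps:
$- 147 \left(V - 15\right) = - 147 \left(146 - 15\right) = \left(-147\right) 131 = -19257$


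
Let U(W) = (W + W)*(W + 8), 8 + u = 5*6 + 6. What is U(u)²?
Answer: 4064256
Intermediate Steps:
u = 28 (u = -8 + (5*6 + 6) = -8 + (30 + 6) = -8 + 36 = 28)
U(W) = 2*W*(8 + W) (U(W) = (2*W)*(8 + W) = 2*W*(8 + W))
U(u)² = (2*28*(8 + 28))² = (2*28*36)² = 2016² = 4064256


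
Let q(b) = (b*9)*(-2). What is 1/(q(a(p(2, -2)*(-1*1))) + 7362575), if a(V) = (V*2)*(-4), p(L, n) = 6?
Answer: 1/7361711 ≈ 1.3584e-7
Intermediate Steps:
a(V) = -8*V (a(V) = (2*V)*(-4) = -8*V)
q(b) = -18*b (q(b) = (9*b)*(-2) = -18*b)
1/(q(a(p(2, -2)*(-1*1))) + 7362575) = 1/(-(-144)*6*(-1*1) + 7362575) = 1/(-(-144)*6*(-1) + 7362575) = 1/(-(-144)*(-6) + 7362575) = 1/(-18*48 + 7362575) = 1/(-864 + 7362575) = 1/7361711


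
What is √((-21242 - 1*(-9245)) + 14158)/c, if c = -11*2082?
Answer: -√2161/22902 ≈ -0.0020298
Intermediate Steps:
c = -22902
√((-21242 - 1*(-9245)) + 14158)/c = √((-21242 - 1*(-9245)) + 14158)/(-22902) = √((-21242 + 9245) + 14158)*(-1/22902) = √(-11997 + 14158)*(-1/22902) = √2161*(-1/22902) = -√2161/22902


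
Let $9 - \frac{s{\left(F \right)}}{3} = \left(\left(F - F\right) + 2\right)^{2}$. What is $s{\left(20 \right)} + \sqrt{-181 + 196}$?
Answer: $15 + \sqrt{15} \approx 18.873$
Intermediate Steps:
$s{\left(F \right)} = 15$ ($s{\left(F \right)} = 27 - 3 \left(\left(F - F\right) + 2\right)^{2} = 27 - 3 \left(0 + 2\right)^{2} = 27 - 3 \cdot 2^{2} = 27 - 12 = 15$)
$s{\left(20 \right)} + \sqrt{-181 + 196} = 15 + \sqrt{-181 + 196} = 15 + \sqrt{15}$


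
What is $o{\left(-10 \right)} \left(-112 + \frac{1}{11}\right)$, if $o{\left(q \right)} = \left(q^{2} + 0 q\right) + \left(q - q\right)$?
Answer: $- \frac{123100}{11} \approx -11191.0$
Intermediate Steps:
$o{\left(q \right)} = q^{2}$ ($o{\left(q \right)} = \left(q^{2} + 0\right) + 0 = q^{2} + 0 = q^{2}$)
$o{\left(-10 \right)} \left(-112 + \frac{1}{11}\right) = \left(-10\right)^{2} \left(-112 + \frac{1}{11}\right) = 100 \left(-112 + \frac{1}{11}\right) = 100 \left(- \frac{1231}{11}\right) = - \frac{123100}{11}$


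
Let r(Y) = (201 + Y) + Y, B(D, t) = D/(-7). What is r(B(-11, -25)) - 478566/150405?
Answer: 70526261/350945 ≈ 200.96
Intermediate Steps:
B(D, t) = -D/7 (B(D, t) = D*(-1/7) = -D/7)
r(Y) = 201 + 2*Y
r(B(-11, -25)) - 478566/150405 = (201 + 2*(-1/7*(-11))) - 478566/150405 = (201 + 2*(11/7)) - 478566/150405 = (201 + 22/7) - 1*159522/50135 = 1429/7 - 159522/50135 = 70526261/350945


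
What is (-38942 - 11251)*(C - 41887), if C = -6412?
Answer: 2424271707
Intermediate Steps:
(-38942 - 11251)*(C - 41887) = (-38942 - 11251)*(-6412 - 41887) = -50193*(-48299) = 2424271707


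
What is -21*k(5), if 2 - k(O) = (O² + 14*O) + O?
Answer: 2058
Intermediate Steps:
k(O) = 2 - O² - 15*O (k(O) = 2 - ((O² + 14*O) + O) = 2 - (O² + 15*O) = 2 + (-O² - 15*O) = 2 - O² - 15*O)
-21*k(5) = -21*(2 - 1*5² - 15*5) = -21*(2 - 1*25 - 75) = -21*(2 - 25 - 75) = -21*(-98) = 2058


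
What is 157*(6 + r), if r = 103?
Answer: 17113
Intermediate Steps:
157*(6 + r) = 157*(6 + 103) = 157*109 = 17113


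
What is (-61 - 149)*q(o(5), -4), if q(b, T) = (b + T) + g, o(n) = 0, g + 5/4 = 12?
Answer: -2835/2 ≈ -1417.5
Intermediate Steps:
g = 43/4 (g = -5/4 + 12 = 43/4 ≈ 10.750)
q(b, T) = 43/4 + T + b (q(b, T) = (b + T) + 43/4 = (T + b) + 43/4 = 43/4 + T + b)
(-61 - 149)*q(o(5), -4) = (-61 - 149)*(43/4 - 4 + 0) = -210*27/4 = -2835/2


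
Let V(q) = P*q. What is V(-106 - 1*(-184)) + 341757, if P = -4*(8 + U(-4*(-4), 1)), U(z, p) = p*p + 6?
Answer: 337077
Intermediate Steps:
U(z, p) = 6 + p² (U(z, p) = p² + 6 = 6 + p²)
P = -60 (P = -4*(8 + (6 + 1²)) = -4*(8 + (6 + 1)) = -4*(8 + 7) = -4*15 = -60)
V(q) = -60*q
V(-106 - 1*(-184)) + 341757 = -60*(-106 - 1*(-184)) + 341757 = -60*(-106 + 184) + 341757 = -60*78 + 341757 = -4680 + 341757 = 337077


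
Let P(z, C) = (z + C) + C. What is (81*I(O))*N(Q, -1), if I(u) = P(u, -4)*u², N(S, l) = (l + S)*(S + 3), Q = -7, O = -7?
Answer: -1905120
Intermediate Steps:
P(z, C) = z + 2*C (P(z, C) = (C + z) + C = z + 2*C)
N(S, l) = (3 + S)*(S + l) (N(S, l) = (S + l)*(3 + S) = (3 + S)*(S + l))
I(u) = u²*(-8 + u) (I(u) = (u + 2*(-4))*u² = (u - 8)*u² = (-8 + u)*u² = u²*(-8 + u))
(81*I(O))*N(Q, -1) = (81*((-7)²*(-8 - 7)))*((-7)² + 3*(-7) + 3*(-1) - 7*(-1)) = (81*(49*(-15)))*(49 - 21 - 3 + 7) = (81*(-735))*32 = -59535*32 = -1905120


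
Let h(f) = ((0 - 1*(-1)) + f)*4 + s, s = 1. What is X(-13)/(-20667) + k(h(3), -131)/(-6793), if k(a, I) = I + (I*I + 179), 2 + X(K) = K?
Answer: -118518836/46796977 ≈ -2.5326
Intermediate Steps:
h(f) = 5 + 4*f (h(f) = ((0 - 1*(-1)) + f)*4 + 1 = ((0 + 1) + f)*4 + 1 = (1 + f)*4 + 1 = (4 + 4*f) + 1 = 5 + 4*f)
X(K) = -2 + K
k(a, I) = 179 + I + I**2 (k(a, I) = I + (I**2 + 179) = I + (179 + I**2) = 179 + I + I**2)
X(-13)/(-20667) + k(h(3), -131)/(-6793) = (-2 - 13)/(-20667) + (179 - 131 + (-131)**2)/(-6793) = -15*(-1/20667) + (179 - 131 + 17161)*(-1/6793) = 5/6889 + 17209*(-1/6793) = 5/6889 - 17209/6793 = -118518836/46796977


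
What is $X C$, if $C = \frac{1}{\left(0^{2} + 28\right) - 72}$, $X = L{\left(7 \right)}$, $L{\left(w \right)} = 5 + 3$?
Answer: $- \frac{2}{11} \approx -0.18182$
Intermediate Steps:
$L{\left(w \right)} = 8$
$X = 8$
$C = - \frac{1}{44}$ ($C = \frac{1}{\left(0 + 28\right) - 72} = \frac{1}{28 - 72} = \frac{1}{-44} = - \frac{1}{44} \approx -0.022727$)
$X C = 8 \left(- \frac{1}{44}\right) = - \frac{2}{11}$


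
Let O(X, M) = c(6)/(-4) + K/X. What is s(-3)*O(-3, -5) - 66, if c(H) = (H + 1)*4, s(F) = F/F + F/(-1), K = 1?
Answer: -286/3 ≈ -95.333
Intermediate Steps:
s(F) = 1 - F (s(F) = 1 + F*(-1) = 1 - F)
c(H) = 4 + 4*H (c(H) = (1 + H)*4 = 4 + 4*H)
O(X, M) = -7 + 1/X (O(X, M) = (4 + 4*6)/(-4) + 1/X = (4 + 24)*(-1/4) + 1/X = 28*(-1/4) + 1/X = -7 + 1/X)
s(-3)*O(-3, -5) - 66 = (1 - 1*(-3))*(-7 + 1/(-3)) - 66 = (1 + 3)*(-7 - 1/3) - 66 = 4*(-22/3) - 66 = -88/3 - 66 = -286/3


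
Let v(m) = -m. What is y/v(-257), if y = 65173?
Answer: 65173/257 ≈ 253.59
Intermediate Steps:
y/v(-257) = 65173/((-1*(-257))) = 65173/257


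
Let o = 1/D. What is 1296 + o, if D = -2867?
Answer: 3715631/2867 ≈ 1296.0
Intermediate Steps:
o = -1/2867 (o = 1/(-2867) = -1/2867 ≈ -0.00034880)
1296 + o = 1296 - 1/2867 = 3715631/2867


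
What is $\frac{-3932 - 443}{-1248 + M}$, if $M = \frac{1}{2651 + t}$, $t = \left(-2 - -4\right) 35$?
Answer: $\frac{11904375}{3395807} \approx 3.5056$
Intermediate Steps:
$t = 70$ ($t = \left(-2 + \left(-6 + 10\right)\right) 35 = \left(-2 + 4\right) 35 = 2 \cdot 35 = 70$)
$M = \frac{1}{2721}$ ($M = \frac{1}{2651 + 70} = \frac{1}{2721} \approx 0.00036751$)
$\frac{-3932 - 443}{-1248 + M} = \frac{-3932 - 443}{-1248 + \frac{1}{2721}} = - \frac{4375}{- \frac{3395807}{2721}} = \left(-4375\right) \left(- \frac{2721}{3395807}\right) = \frac{11904375}{3395807}$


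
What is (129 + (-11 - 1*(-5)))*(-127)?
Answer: -15621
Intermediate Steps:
(129 + (-11 - 1*(-5)))*(-127) = (129 + (-11 + 5))*(-127) = (129 - 6)*(-127) = 123*(-127) = -15621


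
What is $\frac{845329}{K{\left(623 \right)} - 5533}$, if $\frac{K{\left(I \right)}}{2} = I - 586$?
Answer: $- \frac{845329}{5459} \approx -154.85$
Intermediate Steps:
$K{\left(I \right)} = -1172 + 2 I$ ($K{\left(I \right)} = 2 \left(I - 586\right) = 2 \left(-586 + I\right) = -1172 + 2 I$)
$\frac{845329}{K{\left(623 \right)} - 5533} = \frac{845329}{\left(-1172 + 2 \cdot 623\right) - 5533} = \frac{845329}{\left(-1172 + 1246\right) - 5533} = \frac{845329}{74 - 5533} = \frac{845329}{-5459} = 845329 \left(- \frac{1}{5459}\right) = - \frac{845329}{5459}$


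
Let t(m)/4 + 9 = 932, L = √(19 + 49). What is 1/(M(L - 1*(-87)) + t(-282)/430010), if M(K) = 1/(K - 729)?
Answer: 133882754770030/940914671441 + 92454300050*√17/940914671441 ≈ 142.70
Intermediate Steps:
L = 2*√17 (L = √68 = 2*√17 ≈ 8.2462)
t(m) = 3692 (t(m) = -36 + 4*932 = -36 + 3728 = 3692)
M(K) = 1/(-729 + K)
1/(M(L - 1*(-87)) + t(-282)/430010) = 1/(1/(-729 + (2*√17 - 1*(-87))) + 3692/430010) = 1/(1/(-729 + (2*√17 + 87)) + 3692*(1/430010)) = 1/(1/(-729 + (87 + 2*√17)) + 1846/215005) = 1/(1/(-642 + 2*√17) + 1846/215005) = 1/(1846/215005 + 1/(-642 + 2*√17))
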